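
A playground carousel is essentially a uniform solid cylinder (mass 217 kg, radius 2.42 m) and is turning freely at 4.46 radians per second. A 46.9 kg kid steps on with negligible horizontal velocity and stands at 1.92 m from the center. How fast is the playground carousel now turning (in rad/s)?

The added mass arrives with no angular momentum about the center, and any external torque about the center is negligible, so the system's angular momentum is conserved.
I_p = ½(217)(2.42)² = 635.4 kg·m².
Added inertia Σmr² = (46.9)(1.92)² = 172.9 kg·m²; I_f = 635.4 + 172.9 = 808.3 kg·m².
ω_f = I_p ω_i / I_f = (635.4)(4.46) / 808.3 = 3.506 rad/s.

ω_f ≈ 3.51 rad/s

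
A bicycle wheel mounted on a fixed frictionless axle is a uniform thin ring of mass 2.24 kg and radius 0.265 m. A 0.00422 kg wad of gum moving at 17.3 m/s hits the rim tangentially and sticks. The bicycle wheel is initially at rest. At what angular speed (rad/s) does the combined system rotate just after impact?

|ω_f| ≈ 0.123 rad/s

About the axle the impulsive forces during the collision are internal, so angular momentum about that axis is conserved.
I_p = (2.24)(0.265)² = 0.1573 kg·m². Taking the sense of the wad of gum's angular momentum as positive, L_{wad} = m v R = (0.00422)(17.3)(0.265) = 0.01935 kg·m²/s.
L_i = 0 + 0.01935 = 0.01935 kg·m²/s.
After sticking, I_f = I_p + m R² = 0.1573 + (0.00422)(0.265)² = 0.1576 kg·m².
ω_f = L_i / I_f = 0.01935 / 0.1576 = 0.1228 rad/s.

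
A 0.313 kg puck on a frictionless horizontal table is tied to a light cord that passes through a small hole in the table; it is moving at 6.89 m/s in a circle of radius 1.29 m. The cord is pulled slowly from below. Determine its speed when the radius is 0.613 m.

v₂ ≈ 14.5 m/s

Central (radial) force ⇒ zero torque about the center ⇒ m v r is constant.
v₂ = v₁ r₁ / r₂ = (6.89)(1.29) / (0.613) = 14.50 m/s.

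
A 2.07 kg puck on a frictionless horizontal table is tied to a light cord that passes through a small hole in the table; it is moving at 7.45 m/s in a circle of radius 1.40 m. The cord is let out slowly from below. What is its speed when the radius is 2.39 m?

v₂ ≈ 4.36 m/s

Central (radial) force ⇒ zero torque about the center ⇒ m v r is constant.
v₂ = v₁ r₁ / r₂ = (7.45)(1.40) / (2.39) = 4.364 m/s.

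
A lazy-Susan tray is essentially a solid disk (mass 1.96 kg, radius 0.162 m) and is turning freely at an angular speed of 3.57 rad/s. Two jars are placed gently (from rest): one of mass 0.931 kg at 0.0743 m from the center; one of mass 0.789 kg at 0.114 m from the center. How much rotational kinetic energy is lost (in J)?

energy lost ≈ 0.0614 J

The added mass arrives with no angular momentum about the center, and any external torque about the center is negligible, so the system's angular momentum is conserved.
I_p = ½(1.96)(0.162)² = 0.02572 kg·m².
Added inertia Σmr² = (0.931)(0.0743)² + (0.789)(0.114)² = 0.01539 kg·m²; I_f = 0.02572 + 0.01539 = 0.04111 kg·m².
ω_f = I_p ω_i / I_f = (0.02572)(3.57) / 0.04111 = 2.233 rad/s.
KE_i = ½(0.02572)(3.570 rad/s)² = 0.1639 J; KE_f = ½(0.04111)(2.233)² = 0.1025 J.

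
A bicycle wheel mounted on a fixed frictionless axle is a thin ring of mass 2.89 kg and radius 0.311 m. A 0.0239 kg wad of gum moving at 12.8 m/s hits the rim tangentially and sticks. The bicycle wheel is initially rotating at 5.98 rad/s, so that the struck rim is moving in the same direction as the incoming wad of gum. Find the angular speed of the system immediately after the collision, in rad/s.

|ω_f| ≈ 6.27 rad/s

About the axle the impulsive forces during the collision are internal, so angular momentum about that axis is conserved.
I_p = (2.89)(0.311)² = 0.2795 kg·m². Taking the sense of the wad of gum's angular momentum as positive, L_{wad} = m v R = (0.0239)(12.8)(0.311) = 0.09514 kg·m²/s.
L_i = +I_p ω_p + m v R = +(0.2795)(5.98) + 0.09514 = 1.767 kg·m²/s.
After sticking, I_f = I_p + m R² = 0.2795 + (0.0239)(0.311)² = 0.2818 kg·m².
ω_f = L_i / I_f = 1.767 / 0.2818 = 6.269 rad/s.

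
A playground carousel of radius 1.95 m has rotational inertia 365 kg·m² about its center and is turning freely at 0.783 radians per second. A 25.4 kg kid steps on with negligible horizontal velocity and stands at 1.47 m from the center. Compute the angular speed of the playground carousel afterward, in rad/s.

The added mass arrives with no angular momentum about the center, and any external torque about the center is negligible, so the system's angular momentum is conserved.
Added inertia Σmr² = (25.4)(1.47)² = 54.89 kg·m²; I_f = 365.0 + 54.89 = 419.9 kg·m².
ω_f = I_p ω_i / I_f = (365.0)(0.783) / 419.9 = 0.6806 rad/s.

ω_f ≈ 0.681 rad/s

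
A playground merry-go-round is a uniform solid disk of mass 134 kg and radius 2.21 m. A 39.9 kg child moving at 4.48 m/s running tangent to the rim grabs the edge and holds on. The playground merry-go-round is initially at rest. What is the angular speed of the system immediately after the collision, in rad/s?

|ω_f| ≈ 0.757 rad/s

The axle reaction passes through the axle and exerts no torque about it; angular momentum about the axle is conserved through the impact.
I_p = ½(134)(2.21)² = 327.2 kg·m². Taking the sense of the child's angular momentum as positive, L_{child} = m v R = (39.9)(4.48)(2.21) = 395.0 kg·m²/s.
L_i = 0 + 395.0 = 395.0 kg·m²/s.
After sticking, I_f = I_p + m R² = 327.2 + (39.9)(2.21)² = 522.1 kg·m².
ω_f = L_i / I_f = 395.0 / 522.1 = 0.7566 rad/s.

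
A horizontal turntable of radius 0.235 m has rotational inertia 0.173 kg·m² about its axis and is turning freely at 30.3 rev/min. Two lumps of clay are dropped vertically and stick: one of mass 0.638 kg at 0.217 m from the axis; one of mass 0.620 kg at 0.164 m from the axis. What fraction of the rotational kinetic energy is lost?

fraction ≈ 0.213

No external torque acts about the axis; L_before = L_after.
Added inertia Σmr² = (0.638)(0.217)² + (0.620)(0.164)² = 0.04672 kg·m²; I_f = 0.1730 + 0.04672 = 0.2197 kg·m².
ω_f = I_p ω_i / I_f = (0.1730)(30.3) / 0.2197 = 23.86 rpm.
KE_i = ½(0.1730)(3.173 rad/s)² = 0.8709 J; KE_f = ½(0.2197)(2.498)² = 0.6857 J.
Fraction lost = 0.2126.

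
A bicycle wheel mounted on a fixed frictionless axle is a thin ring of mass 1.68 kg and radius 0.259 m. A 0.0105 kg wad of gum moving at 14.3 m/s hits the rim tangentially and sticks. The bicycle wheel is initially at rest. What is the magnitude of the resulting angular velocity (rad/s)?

The axle reaction passes through the axle and exerts no torque about it; angular momentum about the axle is conserved through the impact.
I_p = (1.68)(0.259)² = 0.1127 kg·m². Taking the sense of the wad of gum's angular momentum as positive, L_{wad} = m v R = (0.0105)(14.3)(0.259) = 0.03889 kg·m²/s.
L_i = 0 + 0.03889 = 0.03889 kg·m²/s.
After sticking, I_f = I_p + m R² = 0.1127 + (0.0105)(0.259)² = 0.1134 kg·m².
ω_f = L_i / I_f = 0.03889 / 0.1134 = 0.3429 rad/s.

|ω_f| ≈ 0.343 rad/s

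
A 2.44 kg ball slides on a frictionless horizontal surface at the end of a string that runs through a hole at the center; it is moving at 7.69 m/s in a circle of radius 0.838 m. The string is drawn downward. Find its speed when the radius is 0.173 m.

Central (radial) force ⇒ zero torque about the center ⇒ m v r is constant.
v₂ = v₁ r₁ / r₂ = (7.69)(0.838) / (0.173) = 37.25 m/s.

v₂ ≈ 37.2 m/s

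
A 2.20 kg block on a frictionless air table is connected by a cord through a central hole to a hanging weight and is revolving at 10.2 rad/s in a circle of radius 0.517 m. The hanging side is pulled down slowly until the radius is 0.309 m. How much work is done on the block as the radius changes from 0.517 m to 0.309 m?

W ≈ 55.0 J

No torque about the axis ⇒ m r₁² ω₁ = m r₂² ω₂.
ω₂ = ω₁ (r₁/r₂)² = (10.2)(0.517/0.309)² = 28.55 rad/s.
W = ΔKE = ½m(v₂² − v₁²) = 55.04 J.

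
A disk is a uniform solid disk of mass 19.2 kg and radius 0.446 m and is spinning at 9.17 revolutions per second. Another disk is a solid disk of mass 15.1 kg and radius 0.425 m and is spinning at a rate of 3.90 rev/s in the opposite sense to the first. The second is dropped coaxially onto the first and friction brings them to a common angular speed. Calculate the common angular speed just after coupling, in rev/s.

|ω_f| ≈ 3.72 rev/s

No external torque acts about the common axis, so total angular momentum is conserved.
Moments of inertia: I_A = ½(19.2)(0.446)² = 1.910 kg·m²; I_B = ½(15.1)(0.425)² = 1.364 kg·m².
Taking A's sense as positive: L = (1.910)(9.17) − (1.364)(3.90) = 12.19 kg·m²·rev/s.
Combined I = 1.910 + 1.364 = 3.273 kg·m².
ω_f = L / I = 12.19 / 3.273 = 3.725 rev/s.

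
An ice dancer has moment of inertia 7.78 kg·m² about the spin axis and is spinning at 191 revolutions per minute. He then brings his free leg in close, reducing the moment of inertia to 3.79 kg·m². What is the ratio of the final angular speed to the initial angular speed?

ω₂/ω₁ ≈ 2.05

Angular momentum about the spin axis is conserved since the torque about it is zero.
ω₂/ω₁ = I₁/I₂ = 7.780 / 3.790 = 2.053.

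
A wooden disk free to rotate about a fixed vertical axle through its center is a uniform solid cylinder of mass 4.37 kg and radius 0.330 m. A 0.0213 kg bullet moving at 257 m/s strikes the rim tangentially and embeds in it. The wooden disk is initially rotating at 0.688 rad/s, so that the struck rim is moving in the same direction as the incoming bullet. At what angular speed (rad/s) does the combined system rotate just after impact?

|ω_f| ≈ 8.20 rad/s

About the axle the impulsive forces during the collision are internal, so angular momentum about that axis is conserved.
I_p = ½(4.37)(0.330)² = 0.2379 kg·m². Taking the sense of the bullet's angular momentum as positive, L_{bullet} = m v R = (0.0213)(257)(0.330) = 1.806 kg·m²/s.
L_i = +I_p ω_p + m v R = +(0.2379)(0.688) + 1.806 = 1.970 kg·m²/s.
After sticking, I_f = I_p + m R² = 0.2379 + (0.0213)(0.330)² = 0.2403 kg·m².
ω_f = L_i / I_f = 1.970 / 0.2403 = 8.200 rad/s.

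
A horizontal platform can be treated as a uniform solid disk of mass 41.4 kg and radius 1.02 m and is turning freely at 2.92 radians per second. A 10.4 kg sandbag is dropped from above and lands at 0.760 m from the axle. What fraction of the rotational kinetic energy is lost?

The added mass arrives with no angular momentum about the axle, and any external torque about the axle is negligible, so the system's angular momentum is conserved.
I_p = ½(41.4)(1.02)² = 21.54 kg·m².
Added inertia Σmr² = (10.4)(0.760)² = 6.007 kg·m²; I_f = 21.54 + 6.007 = 27.54 kg·m².
ω_f = I_p ω_i / I_f = (21.54)(2.92) / 27.54 = 2.283 rad/s.
KE_i = ½(21.54)(2.920 rad/s)² = 91.81 J; KE_f = ½(27.54)(2.283)² = 71.79 J.
Fraction lost = 0.2181.

fraction ≈ 0.218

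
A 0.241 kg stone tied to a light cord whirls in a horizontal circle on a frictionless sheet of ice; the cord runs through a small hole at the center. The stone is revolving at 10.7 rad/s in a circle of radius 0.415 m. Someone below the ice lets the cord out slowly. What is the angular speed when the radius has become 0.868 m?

ω₂ ≈ 2.45 rad/s

The constraining force is radial, so m r² ω about the center is conserved.
ω₂ = ω₁ (r₁/r₂)² = (10.7)(0.415/0.868)² = 2.446 rad/s.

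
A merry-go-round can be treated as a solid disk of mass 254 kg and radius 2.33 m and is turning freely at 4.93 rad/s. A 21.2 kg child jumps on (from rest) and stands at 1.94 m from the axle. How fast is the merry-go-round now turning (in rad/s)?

No external torque acts about the axle; L_before = L_after.
I_p = ½(254)(2.33)² = 689.5 kg·m².
Added inertia Σmr² = (21.2)(1.94)² = 79.79 kg·m²; I_f = 689.5 + 79.79 = 769.3 kg·m².
ω_f = I_p ω_i / I_f = (689.5)(4.93) / 769.3 = 4.419 rad/s.

ω_f ≈ 4.42 rad/s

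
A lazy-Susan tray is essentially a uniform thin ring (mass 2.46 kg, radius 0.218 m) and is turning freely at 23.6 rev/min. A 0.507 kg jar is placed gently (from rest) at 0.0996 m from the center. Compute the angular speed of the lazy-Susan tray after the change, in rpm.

ω_f ≈ 22.6 rpm

No external torque acts about the center; L_before = L_after.
I_p = (2.46)(0.218)² = 0.1169 kg·m².
Added inertia Σmr² = (0.507)(0.0996)² = 0.005030 kg·m²; I_f = 0.1169 + 0.005030 = 0.1219 kg·m².
ω_f = I_p ω_i / I_f = (0.1169)(23.6) / 0.1219 = 22.63 rpm.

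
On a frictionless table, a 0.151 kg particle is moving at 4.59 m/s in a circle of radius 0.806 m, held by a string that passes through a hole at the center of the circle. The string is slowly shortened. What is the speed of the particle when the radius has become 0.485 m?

v₂ ≈ 7.63 m/s

Central (radial) force ⇒ zero torque about the center ⇒ m v r is constant.
v₂ = v₁ r₁ / r₂ = (4.59)(0.806) / (0.485) = 7.628 m/s.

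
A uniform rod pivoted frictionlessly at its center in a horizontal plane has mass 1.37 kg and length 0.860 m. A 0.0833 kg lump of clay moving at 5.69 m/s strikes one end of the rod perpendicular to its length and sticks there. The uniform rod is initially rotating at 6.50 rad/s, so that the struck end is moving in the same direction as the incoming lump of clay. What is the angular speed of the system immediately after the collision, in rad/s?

The axle reaction passes through the pivot and exerts no torque about it; angular momentum about the pivot is conserved through the impact.
I_p = (1/12)(1.37)(0.860)² = 0.08444 kg·m². Taking the sense of the lump of clay's angular momentum as positive, L_{lump} = m v R = (0.0833)(5.69)(0.860/2) = 0.2038 kg·m²/s.
L_i = +I_p ω_p + m v R = +(0.08444)(6.50) + 0.2038 = 0.7527 kg·m²/s.
After sticking, I_f = I_p + m R² = 0.08444 + (0.0833)(0.860/2)² = 0.09984 kg·m².
ω_f = L_i / I_f = 0.7527 / 0.09984 = 7.539 rad/s.

|ω_f| ≈ 7.54 rad/s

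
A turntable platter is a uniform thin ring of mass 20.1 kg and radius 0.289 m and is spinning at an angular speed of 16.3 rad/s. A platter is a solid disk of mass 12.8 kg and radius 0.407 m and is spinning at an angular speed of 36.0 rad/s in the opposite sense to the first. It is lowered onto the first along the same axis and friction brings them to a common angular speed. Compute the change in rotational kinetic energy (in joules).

No external torque acts about the common axis, so total angular momentum is conserved.
Moments of inertia: I_A = (20.1)(0.289)² = 1.679 kg·m²; I_B = ½(12.8)(0.407)² = 1.060 kg·m².
Taking A's sense as positive: L = (1.679)(16.3) − (1.060)(36.0) = -10.80 kg·m²·rad/s.
Combined I = 1.679 + 1.060 = 2.739 kg·m².
ω_f = L / I = -10.80 / 2.739 = -3.944 rad/s.
KE_i = ½ΣIω² = 910.0 J; KE_f = ½(2.739)(3.944)² = 21.30 J.

ΔKE ≈ -889 J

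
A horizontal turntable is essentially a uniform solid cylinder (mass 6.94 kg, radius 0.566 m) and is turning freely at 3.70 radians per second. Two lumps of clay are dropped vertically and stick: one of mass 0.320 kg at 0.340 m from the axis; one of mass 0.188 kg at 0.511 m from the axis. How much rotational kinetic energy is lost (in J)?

energy lost ≈ 0.547 J

No external torque acts about the axis; L_before = L_after.
I_p = ½(6.94)(0.566)² = 1.112 kg·m².
Added inertia Σmr² = (0.320)(0.340)² + (0.188)(0.511)² = 0.08608 kg·m²; I_f = 1.112 + 0.08608 = 1.198 kg·m².
ω_f = I_p ω_i / I_f = (1.112)(3.70) / 1.198 = 3.434 rad/s.
KE_i = ½(1.112)(3.700 rad/s)² = 7.609 J; KE_f = ½(1.198)(3.434)² = 7.062 J.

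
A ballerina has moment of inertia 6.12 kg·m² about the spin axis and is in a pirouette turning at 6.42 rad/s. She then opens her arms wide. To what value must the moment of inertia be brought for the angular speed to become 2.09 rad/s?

I₂ ≈ 18.8 kg·m²

Angular momentum about the spin axis is conserved since the torque about it is zero.
I₂ = I₁ω₁ / ω₂ = (6.12)(6.42) / (2.09) = 18.80 kg·m².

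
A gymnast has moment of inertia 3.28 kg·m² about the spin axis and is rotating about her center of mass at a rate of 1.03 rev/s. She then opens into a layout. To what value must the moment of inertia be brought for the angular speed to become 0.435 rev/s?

No external torque acts about the spin axis, so angular momentum is conserved.
I₂ = I₁ω₁ / ω₂ = (3.28)(1.03) / (0.435) = 7.766 kg·m².

I₂ ≈ 7.77 kg·m²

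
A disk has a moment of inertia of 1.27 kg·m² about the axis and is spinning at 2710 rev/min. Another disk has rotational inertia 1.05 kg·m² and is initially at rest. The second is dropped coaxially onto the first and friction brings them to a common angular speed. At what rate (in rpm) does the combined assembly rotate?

|ω_f| ≈ 1480 rpm

The coupling torques are internal; angular momentum about the shared axis is conserved.
Taking A's sense as positive: L = (1.270)(2710) = 3442 kg·m²·rpm.
Combined I = 1.270 + 1.050 = 2.320 kg·m².
ω_f = L / I = 3442 / 2.320 = 1483 rpm.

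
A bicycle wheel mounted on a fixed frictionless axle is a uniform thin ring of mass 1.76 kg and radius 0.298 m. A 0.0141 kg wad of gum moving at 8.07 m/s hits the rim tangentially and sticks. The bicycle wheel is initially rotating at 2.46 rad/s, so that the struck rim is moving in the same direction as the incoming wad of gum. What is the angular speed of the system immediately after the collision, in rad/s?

The axle reaction passes through the axle and exerts no torque about it; angular momentum about the axle is conserved through the impact.
I_p = (1.76)(0.298)² = 0.1563 kg·m². Taking the sense of the wad of gum's angular momentum as positive, L_{wad} = m v R = (0.0141)(8.07)(0.298) = 0.03391 kg·m²/s.
L_i = +I_p ω_p + m v R = +(0.1563)(2.46) + 0.03391 = 0.4184 kg·m²/s.
After sticking, I_f = I_p + m R² = 0.1563 + (0.0141)(0.298)² = 0.1575 kg·m².
ω_f = L_i / I_f = 0.4184 / 0.1575 = 2.656 rad/s.

|ω_f| ≈ 2.66 rad/s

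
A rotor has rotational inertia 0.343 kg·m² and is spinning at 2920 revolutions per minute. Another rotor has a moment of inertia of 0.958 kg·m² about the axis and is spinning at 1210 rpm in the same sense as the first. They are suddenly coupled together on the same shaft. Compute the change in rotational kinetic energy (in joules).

ΔKE ≈ -4050 J

No external torque acts about the common axis, so total angular momentum is conserved.
Taking A's sense as positive: L = (0.3430)(2920) + (0.9580)(1210) = 2161 kg·m²·rpm.
Combined I = 0.3430 + 0.9580 = 1.301 kg·m².
ω_f = L / I = 2161 / 1.301 = 1661 rpm.
KE_i = ½ΣIω² = 23730 J; KE_f = ½(1.301)(173.9)² = 19680 J.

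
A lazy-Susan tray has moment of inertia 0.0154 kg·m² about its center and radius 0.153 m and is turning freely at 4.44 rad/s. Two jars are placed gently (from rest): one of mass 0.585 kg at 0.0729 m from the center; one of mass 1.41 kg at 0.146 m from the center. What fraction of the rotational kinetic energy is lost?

No external torque acts about the center; L_before = L_after.
Added inertia Σmr² = (0.585)(0.0729)² + (1.41)(0.146)² = 0.03316 kg·m²; I_f = 0.01540 + 0.03316 = 0.04856 kg·m².
ω_f = I_p ω_i / I_f = (0.01540)(4.44) / 0.04856 = 1.408 rad/s.
KE_i = ½(0.01540)(4.440 rad/s)² = 0.1518 J; KE_f = ½(0.04856)(1.408)² = 0.04813 J.
Fraction lost = 0.6829.

fraction ≈ 0.683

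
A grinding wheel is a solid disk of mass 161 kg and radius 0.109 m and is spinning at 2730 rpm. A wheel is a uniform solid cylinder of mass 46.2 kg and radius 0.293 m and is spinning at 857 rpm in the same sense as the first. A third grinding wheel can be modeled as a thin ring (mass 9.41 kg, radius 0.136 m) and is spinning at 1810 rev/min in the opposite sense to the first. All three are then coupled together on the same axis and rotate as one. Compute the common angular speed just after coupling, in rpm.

|ω_f| ≈ 1280 rpm

No external torque acts about the common axis, so total angular momentum is conserved.
Moments of inertia: I_A = ½(161)(0.109)² = 0.9564 kg·m²; I_B = ½(46.2)(0.293)² = 1.983 kg·m²; I_C = (9.41)(0.136)² = 0.1740 kg·m².
Taking A's sense as positive: L = (0.9564)(2730) + (1.983)(857) − (0.1740)(1810) = 3996 kg·m²·rpm.
Combined I = 0.9564 + 1.983 + 0.1740 = 3.114 kg·m².
ω_f = L / I = 3996 / 3.114 = 1283 rpm.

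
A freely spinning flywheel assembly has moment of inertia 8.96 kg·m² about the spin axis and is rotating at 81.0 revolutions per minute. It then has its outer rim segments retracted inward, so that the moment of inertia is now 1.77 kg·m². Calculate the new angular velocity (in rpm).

ω₂ ≈ 410 rpm

Angular momentum about the spin axis is conserved since the torque about it is zero.
ω₂ = I₁ω₁ / I₂ = (8.960)(81.0 rpm) / (1.770) = 410.0 rpm.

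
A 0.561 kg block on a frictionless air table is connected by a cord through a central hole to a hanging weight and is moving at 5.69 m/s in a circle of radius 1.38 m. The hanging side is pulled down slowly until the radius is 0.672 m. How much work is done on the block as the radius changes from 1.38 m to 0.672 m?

The only horizontal force on the mass is along the cord (radial), so it exerts no torque about the hole and angular momentum m v r is conserved.
v₂ = v₁ r₁ / r₂ = (5.69)(1.38) / (0.672) = 11.68 m/s.
W = ΔKE = ½m(v₂² − v₁²) = 29.22 J.

W ≈ 29.2 J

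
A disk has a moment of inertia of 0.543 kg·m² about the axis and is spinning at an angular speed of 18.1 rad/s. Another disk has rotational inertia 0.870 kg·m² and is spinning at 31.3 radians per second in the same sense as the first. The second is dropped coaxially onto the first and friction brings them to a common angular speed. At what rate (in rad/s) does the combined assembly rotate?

|ω_f| ≈ 26.2 rad/s

No external torque acts about the common axis, so total angular momentum is conserved.
Taking A's sense as positive: L = (0.5430)(18.1) + (0.8700)(31.3) = 37.06 kg·m²·rad/s.
Combined I = 0.5430 + 0.8700 = 1.413 kg·m².
ω_f = L / I = 37.06 / 1.413 = 26.23 rad/s.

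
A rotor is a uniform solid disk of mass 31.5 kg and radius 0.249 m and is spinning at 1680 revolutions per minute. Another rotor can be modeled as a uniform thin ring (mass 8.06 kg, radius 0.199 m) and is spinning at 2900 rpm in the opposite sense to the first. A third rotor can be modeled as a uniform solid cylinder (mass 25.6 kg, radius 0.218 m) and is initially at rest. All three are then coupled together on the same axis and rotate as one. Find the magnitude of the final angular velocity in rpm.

No external torque acts about the common axis, so total angular momentum is conserved.
Moments of inertia: I_A = ½(31.5)(0.249)² = 0.9765 kg·m²; I_B = (8.06)(0.199)² = 0.3192 kg·m²; I_C = ½(25.6)(0.218)² = 0.6083 kg·m².
Taking A's sense as positive: L = (0.9765)(1680) − (0.3192)(2900) = 714.9 kg·m²·rpm.
Combined I = 0.9765 + 0.3192 + 0.6083 = 1.904 kg·m².
ω_f = L / I = 714.9 / 1.904 = 375.5 rpm.

|ω_f| ≈ 375 rpm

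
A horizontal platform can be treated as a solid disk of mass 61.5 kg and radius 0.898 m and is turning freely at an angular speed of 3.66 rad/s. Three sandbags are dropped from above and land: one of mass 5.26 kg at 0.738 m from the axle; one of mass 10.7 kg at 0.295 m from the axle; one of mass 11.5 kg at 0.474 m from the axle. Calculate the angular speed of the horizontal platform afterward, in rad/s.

ω_f ≈ 2.91 rad/s

The added mass arrives with no angular momentum about the axle, and any external torque about the axle is negligible, so the system's angular momentum is conserved.
I_p = ½(61.5)(0.898)² = 24.80 kg·m².
Added inertia Σmr² = (5.26)(0.738)² + (10.7)(0.295)² + (11.5)(0.474)² = 6.380 kg·m²; I_f = 24.80 + 6.380 = 31.18 kg·m².
ω_f = I_p ω_i / I_f = (24.80)(3.66) / 31.18 = 2.911 rad/s.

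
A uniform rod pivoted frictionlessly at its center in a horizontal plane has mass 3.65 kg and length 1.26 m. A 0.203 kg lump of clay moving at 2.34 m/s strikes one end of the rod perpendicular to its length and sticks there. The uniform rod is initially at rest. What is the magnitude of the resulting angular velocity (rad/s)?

|ω_f| ≈ 0.531 rad/s

The axle reaction passes through the pivot and exerts no torque about it; angular momentum about the pivot is conserved through the impact.
I_p = (1/12)(3.65)(1.26)² = 0.4829 kg·m². Taking the sense of the lump of clay's angular momentum as positive, L_{lump} = m v R = (0.203)(2.34)(1.26/2) = 0.2993 kg·m²/s.
L_i = 0 + 0.2993 = 0.2993 kg·m²/s.
After sticking, I_f = I_p + m R² = 0.4829 + (0.203)(1.26/2)² = 0.5635 kg·m².
ω_f = L_i / I_f = 0.2993 / 0.5635 = 0.5311 rad/s.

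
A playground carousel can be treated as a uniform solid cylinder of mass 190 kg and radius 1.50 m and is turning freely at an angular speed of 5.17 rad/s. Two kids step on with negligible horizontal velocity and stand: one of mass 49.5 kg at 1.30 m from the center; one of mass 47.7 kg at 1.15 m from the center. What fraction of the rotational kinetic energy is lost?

fraction ≈ 0.407

No external torque acts about the center; L_before = L_after.
I_p = ½(190)(1.50)² = 213.8 kg·m².
Added inertia Σmr² = (49.5)(1.30)² + (47.7)(1.15)² = 146.7 kg·m²; I_f = 213.8 + 146.7 = 360.5 kg·m².
ω_f = I_p ω_i / I_f = (213.8)(5.17) / 360.5 = 3.066 rad/s.
KE_i = ½(213.8)(5.170 rad/s)² = 2857 J; KE_f = ½(360.5)(3.066)² = 1694 J.
Fraction lost = 0.4071.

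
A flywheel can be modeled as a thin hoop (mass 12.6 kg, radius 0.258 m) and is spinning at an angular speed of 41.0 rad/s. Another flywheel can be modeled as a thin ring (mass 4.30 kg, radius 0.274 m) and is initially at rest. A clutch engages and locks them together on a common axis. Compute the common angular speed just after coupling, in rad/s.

No external torque acts about the common axis, so total angular momentum is conserved.
Moments of inertia: I_A = (12.6)(0.258)² = 0.8387 kg·m²; I_B = (4.30)(0.274)² = 0.3228 kg·m².
Taking A's sense as positive: L = (0.8387)(41.0) = 34.39 kg·m²·rad/s.
Combined I = 0.8387 + 0.3228 = 1.162 kg·m².
ω_f = L / I = 34.39 / 1.162 = 29.60 rad/s.

|ω_f| ≈ 29.6 rad/s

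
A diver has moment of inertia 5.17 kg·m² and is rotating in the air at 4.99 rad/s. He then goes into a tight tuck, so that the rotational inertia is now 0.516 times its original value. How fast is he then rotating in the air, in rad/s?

ω₂ ≈ 9.67 rad/s

Angular momentum about the spin axis is conserved since the torque about it is zero.
I₂ = 0.516 × 5.17 = 2.668 kg·m².
ω₂ = I₁ω₁ / I₂ = (5.170)(4.99 rad/s) / (2.668) = 9.671 rad/s.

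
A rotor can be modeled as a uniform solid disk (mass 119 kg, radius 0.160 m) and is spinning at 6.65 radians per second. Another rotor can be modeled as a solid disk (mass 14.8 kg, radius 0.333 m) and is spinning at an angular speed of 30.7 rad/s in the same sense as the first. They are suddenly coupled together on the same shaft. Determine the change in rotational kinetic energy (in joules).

No external torque acts about the common axis, so total angular momentum is conserved.
Moments of inertia: I_A = ½(119)(0.160)² = 1.523 kg·m²; I_B = ½(14.8)(0.333)² = 0.8206 kg·m².
Taking A's sense as positive: L = (1.523)(6.65) + (0.8206)(30.7) = 35.32 kg·m²·rad/s.
Combined I = 1.523 + 0.8206 = 2.344 kg·m².
ω_f = L / I = 35.32 / 2.344 = 15.07 rad/s.
KE_i = ½ΣIω² = 420.4 J; KE_f = ½(2.344)(15.07)² = 266.1 J.

ΔKE ≈ -154 J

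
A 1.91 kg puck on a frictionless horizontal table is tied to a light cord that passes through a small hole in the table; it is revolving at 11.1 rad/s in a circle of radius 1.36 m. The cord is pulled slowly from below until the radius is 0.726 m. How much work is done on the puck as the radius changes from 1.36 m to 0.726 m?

W ≈ 546 J

The constraining force is radial, so m r² ω about the center is conserved.
ω₂ = ω₁ (r₁/r₂)² = (11.1)(1.36/0.726)² = 38.95 rad/s.
W = ΔKE = ½m(v₂² − v₁²) = 546.1 J.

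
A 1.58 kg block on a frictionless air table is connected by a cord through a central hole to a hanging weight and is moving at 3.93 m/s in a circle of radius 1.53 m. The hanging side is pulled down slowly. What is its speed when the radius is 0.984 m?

v₂ ≈ 6.11 m/s

Central (radial) force ⇒ zero torque about the center ⇒ m v r is constant.
v₂ = v₁ r₁ / r₂ = (3.93)(1.53) / (0.984) = 6.111 m/s.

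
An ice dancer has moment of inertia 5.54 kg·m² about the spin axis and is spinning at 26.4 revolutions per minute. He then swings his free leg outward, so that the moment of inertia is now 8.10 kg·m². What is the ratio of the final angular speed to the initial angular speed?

No external torque acts about the spin axis, so angular momentum is conserved.
ω₂/ω₁ = I₁/I₂ = 5.540 / 8.100 = 0.6840.

ω₂/ω₁ ≈ 0.684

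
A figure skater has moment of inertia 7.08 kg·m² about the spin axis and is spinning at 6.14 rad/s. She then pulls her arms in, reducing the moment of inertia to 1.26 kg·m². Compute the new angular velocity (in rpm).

ω₂ ≈ 329 rpm

No external torque acts about the spin axis, so angular momentum is conserved.
ω₂ = I₁ω₁ / I₂ = (7.080)(6.14 rad/s) / (1.260) = 34.50 rad/s = 329.5 rpm.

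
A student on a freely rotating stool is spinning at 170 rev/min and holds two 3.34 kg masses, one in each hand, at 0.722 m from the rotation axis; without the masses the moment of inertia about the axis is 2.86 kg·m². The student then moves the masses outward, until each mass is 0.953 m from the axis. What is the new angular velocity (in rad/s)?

With no external torque about the axis, L is conserved: I₁ω₁ = I₂ω₂.
I₁ = 2.86 + 2(3.34)(0.722)² = 6.342 kg·m²; I₂ = 2.86 + 2(3.34)(0.953)² = 8.927 kg·m².
ω₂ = I₁ω₁ / I₂ = (6.342)(170 rpm) / (8.927) = 120.8 rpm = 12.65 rad/s.

ω₂ ≈ 12.6 rad/s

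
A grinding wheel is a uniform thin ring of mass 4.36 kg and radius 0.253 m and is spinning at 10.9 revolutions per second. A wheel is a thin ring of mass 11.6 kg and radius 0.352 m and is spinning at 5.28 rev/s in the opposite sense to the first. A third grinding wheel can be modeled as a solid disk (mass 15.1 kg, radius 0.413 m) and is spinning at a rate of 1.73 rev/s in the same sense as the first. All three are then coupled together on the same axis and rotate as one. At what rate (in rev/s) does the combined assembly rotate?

The coupling torques are internal; angular momentum about the shared axis is conserved.
Moments of inertia: I_A = (4.36)(0.253)² = 0.2791 kg·m²; I_B = (11.6)(0.352)² = 1.437 kg·m²; I_C = ½(15.1)(0.413)² = 1.288 kg·m².
Taking A's sense as positive: L = (0.2791)(10.9) − (1.437)(5.28) + (1.288)(1.73) = -2.319 kg·m²·rev/s.
Combined I = 0.2791 + 1.437 + 1.288 = 3.004 kg·m².
ω_f = L / I = -2.319 / 3.004 = -0.7719 rev/s.

|ω_f| ≈ 0.772 rev/s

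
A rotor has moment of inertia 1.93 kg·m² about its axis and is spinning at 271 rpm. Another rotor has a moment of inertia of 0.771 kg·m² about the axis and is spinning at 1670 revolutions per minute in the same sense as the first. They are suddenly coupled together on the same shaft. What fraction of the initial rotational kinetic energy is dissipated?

No external torque acts about the common axis, so total angular momentum is conserved.
Taking A's sense as positive: L = (1.930)(271) + (0.7710)(1670) = 1811 kg·m²·rpm.
Combined I = 1.930 + 0.7710 = 2.701 kg·m².
ω_f = L / I = 1811 / 2.701 = 670.3 rpm.
KE_i = ½ΣIω² = 12570 J; KE_f = ½(2.701)(70.20)² = 6655 J.
Fraction dissipated = (KE_i − KE_f)/KE_i = 0.4704.

fraction ≈ 0.470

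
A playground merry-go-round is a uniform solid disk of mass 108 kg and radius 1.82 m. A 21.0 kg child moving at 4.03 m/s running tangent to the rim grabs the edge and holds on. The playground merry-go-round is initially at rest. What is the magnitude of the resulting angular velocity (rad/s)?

About the axle the impulsive forces during the collision are internal, so angular momentum about that axis is conserved.
I_p = ½(108)(1.82)² = 178.9 kg·m². Taking the sense of the child's angular momentum as positive, L_{child} = m v R = (21.0)(4.03)(1.82) = 154.0 kg·m²/s.
L_i = 0 + 154.0 = 154.0 kg·m²/s.
After sticking, I_f = I_p + m R² = 178.9 + (21.0)(1.82)² = 248.4 kg·m².
ω_f = L_i / I_f = 154.0 / 248.4 = 0.6200 rad/s.

|ω_f| ≈ 0.620 rad/s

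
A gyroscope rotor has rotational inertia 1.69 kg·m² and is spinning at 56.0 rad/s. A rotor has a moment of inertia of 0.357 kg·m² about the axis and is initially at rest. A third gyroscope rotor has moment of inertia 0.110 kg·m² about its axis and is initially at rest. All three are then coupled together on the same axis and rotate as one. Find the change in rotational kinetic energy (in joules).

No external torque acts about the common axis, so total angular momentum is conserved.
Taking A's sense as positive: L = (1.690)(56.0) = 94.64 kg·m²·rad/s.
Combined I = 1.690 + 0.3570 + 0.1100 = 2.157 kg·m².
ω_f = L / I = 94.64 / 2.157 = 43.88 rad/s.
KE_i = ½ΣIω² = 2650 J; KE_f = ½(2.157)(43.88)² = 2076 J.

ΔKE ≈ -574 J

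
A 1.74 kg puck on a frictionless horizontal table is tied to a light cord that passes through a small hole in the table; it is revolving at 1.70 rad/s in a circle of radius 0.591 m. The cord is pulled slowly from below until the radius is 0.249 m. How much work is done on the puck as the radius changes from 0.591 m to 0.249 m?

No torque about the axis ⇒ m r₁² ω₁ = m r₂² ω₂.
ω₂ = ω₁ (r₁/r₂)² = (1.70)(0.591/0.249)² = 9.577 rad/s.
W = ΔKE = ½m(v₂² − v₁²) = 4.069 J.

W ≈ 4.07 J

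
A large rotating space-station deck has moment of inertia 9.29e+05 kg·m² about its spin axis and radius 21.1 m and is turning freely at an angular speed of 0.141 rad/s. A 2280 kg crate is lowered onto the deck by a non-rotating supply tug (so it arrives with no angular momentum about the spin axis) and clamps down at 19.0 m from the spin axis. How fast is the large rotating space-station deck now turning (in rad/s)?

ω_f ≈ 0.0748 rad/s

No external torque acts about the spin axis; L_before = L_after.
Added inertia Σmr² = (2280)(19.0)² = 8.231e+05 kg·m²; I_f = 9.290e+05 + 8.231e+05 = 1.752e+06 kg·m².
ω_f = I_p ω_i / I_f = (9.290e+05)(0.141) / 1.752e+06 = 0.07476 rad/s.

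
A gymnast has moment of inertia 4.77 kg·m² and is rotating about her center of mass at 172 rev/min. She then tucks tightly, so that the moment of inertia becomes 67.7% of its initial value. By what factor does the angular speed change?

ω₂/ω₁ ≈ 1.48

No external torque acts about the spin axis, so angular momentum is conserved.
I₂ = 0.677 × 4.77 = 3.229 kg·m².
ω₂/ω₁ = I₁/I₂ = 4.770 / 3.229 = 1.477.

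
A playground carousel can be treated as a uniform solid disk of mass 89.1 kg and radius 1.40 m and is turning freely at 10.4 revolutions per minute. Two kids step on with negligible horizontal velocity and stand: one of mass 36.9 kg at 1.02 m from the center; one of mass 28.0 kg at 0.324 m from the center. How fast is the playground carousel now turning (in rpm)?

ω_f ≈ 7.06 rpm

The added mass arrives with no angular momentum about the center, and any external torque about the center is negligible, so the system's angular momentum is conserved.
I_p = ½(89.1)(1.40)² = 87.32 kg·m².
Added inertia Σmr² = (36.9)(1.02)² + (28.0)(0.324)² = 41.33 kg·m²; I_f = 87.32 + 41.33 = 128.6 kg·m².
ω_f = I_p ω_i / I_f = (87.32)(10.4) / 128.6 = 7.059 rpm.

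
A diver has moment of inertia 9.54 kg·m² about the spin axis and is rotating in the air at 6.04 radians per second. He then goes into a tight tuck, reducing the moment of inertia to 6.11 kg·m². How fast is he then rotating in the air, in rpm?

With no external torque about the axis, L is conserved: I₁ω₁ = I₂ω₂.
ω₂ = I₁ω₁ / I₂ = (9.540)(6.04 rad/s) / (6.110) = 9.431 rad/s = 90.06 rpm.

ω₂ ≈ 90.1 rpm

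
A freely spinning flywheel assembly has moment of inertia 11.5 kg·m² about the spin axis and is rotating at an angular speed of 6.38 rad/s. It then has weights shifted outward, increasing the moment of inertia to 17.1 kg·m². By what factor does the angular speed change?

No external torque acts about the spin axis, so angular momentum is conserved.
ω₂/ω₁ = I₁/I₂ = 11.50 / 17.10 = 0.6725.

ω₂/ω₁ ≈ 0.673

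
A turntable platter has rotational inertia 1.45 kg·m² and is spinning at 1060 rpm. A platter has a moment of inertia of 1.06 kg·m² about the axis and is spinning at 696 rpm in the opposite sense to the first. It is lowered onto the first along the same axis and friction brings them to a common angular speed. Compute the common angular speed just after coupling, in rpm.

No external torque acts about the common axis, so total angular momentum is conserved.
Taking A's sense as positive: L = (1.450)(1060) − (1.060)(696) = 799.2 kg·m²·rpm.
Combined I = 1.450 + 1.060 = 2.510 kg·m².
ω_f = L / I = 799.2 / 2.510 = 318.4 rpm.

|ω_f| ≈ 318 rpm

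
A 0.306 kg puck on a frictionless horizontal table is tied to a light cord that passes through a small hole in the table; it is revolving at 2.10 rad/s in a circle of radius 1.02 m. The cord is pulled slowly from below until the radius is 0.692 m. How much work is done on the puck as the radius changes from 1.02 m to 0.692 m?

W ≈ 0.823 J

The constraining force is radial, so m r² ω about the center is conserved.
ω₂ = ω₁ (r₁/r₂)² = (2.10)(1.02/0.692)² = 4.563 rad/s.
W = ΔKE = ½m(v₂² − v₁²) = 0.8232 J.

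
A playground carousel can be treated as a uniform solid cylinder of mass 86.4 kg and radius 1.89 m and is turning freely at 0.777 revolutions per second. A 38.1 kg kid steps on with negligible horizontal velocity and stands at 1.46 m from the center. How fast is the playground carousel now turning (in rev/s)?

No external torque acts about the center; L_before = L_after.
I_p = ½(86.4)(1.89)² = 154.3 kg·m².
Added inertia Σmr² = (38.1)(1.46)² = 81.21 kg·m²; I_f = 154.3 + 81.21 = 235.5 kg·m².
ω_f = I_p ω_i / I_f = (154.3)(0.777) / 235.5 = 0.5091 rev/s.

ω_f ≈ 0.509 rev/s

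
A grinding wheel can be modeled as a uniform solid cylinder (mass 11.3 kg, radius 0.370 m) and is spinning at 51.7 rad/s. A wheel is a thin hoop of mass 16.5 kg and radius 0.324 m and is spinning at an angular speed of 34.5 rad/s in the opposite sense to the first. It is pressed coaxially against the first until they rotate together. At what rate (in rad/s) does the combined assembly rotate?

|ω_f| ≈ 7.89 rad/s

The coupling torques are internal; angular momentum about the shared axis is conserved.
Moments of inertia: I_A = ½(11.3)(0.370)² = 0.7735 kg·m²; I_B = (16.5)(0.324)² = 1.732 kg·m².
Taking A's sense as positive: L = (0.7735)(51.7) − (1.732)(34.5) = -19.77 kg·m²·rad/s.
Combined I = 0.7735 + 1.732 = 2.506 kg·m².
ω_f = L / I = -19.77 / 2.506 = -7.890 rad/s.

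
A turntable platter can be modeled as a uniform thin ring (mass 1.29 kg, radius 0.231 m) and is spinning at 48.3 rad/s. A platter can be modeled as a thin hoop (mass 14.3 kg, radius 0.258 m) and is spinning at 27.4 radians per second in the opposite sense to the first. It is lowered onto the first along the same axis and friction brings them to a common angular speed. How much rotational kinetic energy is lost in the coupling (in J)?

ΔKE lost ≈ 184 J

No external torque acts about the common axis, so total angular momentum is conserved.
Moments of inertia: I_A = (1.29)(0.231)² = 0.06884 kg·m²; I_B = (14.3)(0.258)² = 0.9519 kg·m².
Taking A's sense as positive: L = (0.06884)(48.3) − (0.9519)(27.4) = -22.76 kg·m²·rad/s.
Combined I = 0.06884 + 0.9519 = 1.021 kg·m².
ω_f = L / I = -22.76 / 1.021 = -22.29 rad/s.
KE_i = ½ΣIω² = 437.6 J; KE_f = ½(1.021)(22.29)² = 253.7 J.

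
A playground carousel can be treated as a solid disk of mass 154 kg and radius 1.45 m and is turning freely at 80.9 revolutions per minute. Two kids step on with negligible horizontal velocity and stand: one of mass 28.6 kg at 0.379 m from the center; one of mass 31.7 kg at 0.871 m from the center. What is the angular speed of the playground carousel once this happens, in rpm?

ω_f ≈ 68.9 rpm

No external torque acts about the center; L_before = L_after.
I_p = ½(154)(1.45)² = 161.9 kg·m².
Added inertia Σmr² = (28.6)(0.379)² + (31.7)(0.871)² = 28.16 kg·m²; I_f = 161.9 + 28.16 = 190.0 kg·m².
ω_f = I_p ω_i / I_f = (161.9)(80.9) / 190.0 = 68.91 rpm.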